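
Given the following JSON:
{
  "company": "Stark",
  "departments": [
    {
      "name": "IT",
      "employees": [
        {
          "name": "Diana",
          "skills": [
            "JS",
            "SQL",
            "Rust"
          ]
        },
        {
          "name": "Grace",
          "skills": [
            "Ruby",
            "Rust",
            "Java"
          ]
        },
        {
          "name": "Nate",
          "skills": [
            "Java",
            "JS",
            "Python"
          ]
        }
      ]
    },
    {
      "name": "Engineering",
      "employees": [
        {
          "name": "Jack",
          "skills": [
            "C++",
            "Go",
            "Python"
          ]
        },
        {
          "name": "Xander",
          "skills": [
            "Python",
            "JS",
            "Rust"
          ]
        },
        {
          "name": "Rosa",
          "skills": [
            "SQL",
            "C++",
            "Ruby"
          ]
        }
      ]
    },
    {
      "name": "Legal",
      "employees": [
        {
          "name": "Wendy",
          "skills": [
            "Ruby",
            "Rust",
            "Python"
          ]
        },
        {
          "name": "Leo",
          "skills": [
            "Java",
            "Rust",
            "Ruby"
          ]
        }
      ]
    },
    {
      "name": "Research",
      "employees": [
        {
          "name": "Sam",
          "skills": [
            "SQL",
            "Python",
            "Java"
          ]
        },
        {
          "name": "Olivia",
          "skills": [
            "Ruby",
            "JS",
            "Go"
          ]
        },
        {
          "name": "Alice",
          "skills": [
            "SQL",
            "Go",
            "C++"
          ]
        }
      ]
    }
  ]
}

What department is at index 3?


Path: departments[3].name
Value: Research

ANSWER: Research


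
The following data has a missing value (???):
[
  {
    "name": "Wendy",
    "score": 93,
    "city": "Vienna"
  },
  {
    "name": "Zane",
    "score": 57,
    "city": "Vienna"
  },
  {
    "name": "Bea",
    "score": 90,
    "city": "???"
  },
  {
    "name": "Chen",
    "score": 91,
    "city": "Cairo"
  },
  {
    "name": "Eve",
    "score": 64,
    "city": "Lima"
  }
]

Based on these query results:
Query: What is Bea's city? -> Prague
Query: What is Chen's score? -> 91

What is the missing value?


The missing value is Bea's city
From query: Bea's city = Prague

ANSWER: Prague


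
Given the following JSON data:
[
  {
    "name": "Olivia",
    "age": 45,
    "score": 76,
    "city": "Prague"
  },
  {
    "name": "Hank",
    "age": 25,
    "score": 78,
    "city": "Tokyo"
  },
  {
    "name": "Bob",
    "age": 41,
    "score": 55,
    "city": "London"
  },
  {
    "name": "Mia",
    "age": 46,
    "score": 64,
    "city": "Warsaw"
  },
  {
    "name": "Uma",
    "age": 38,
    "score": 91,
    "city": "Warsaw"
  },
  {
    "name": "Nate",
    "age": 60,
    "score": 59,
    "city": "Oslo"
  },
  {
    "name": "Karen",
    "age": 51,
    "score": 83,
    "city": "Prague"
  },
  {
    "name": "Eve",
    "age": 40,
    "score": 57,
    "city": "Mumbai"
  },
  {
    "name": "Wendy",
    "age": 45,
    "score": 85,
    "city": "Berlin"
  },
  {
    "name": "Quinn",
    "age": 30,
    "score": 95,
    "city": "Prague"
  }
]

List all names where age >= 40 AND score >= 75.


Checking both conditions:
  Olivia (age=45, score=76) -> YES
  Hank (age=25, score=78) -> no
  Bob (age=41, score=55) -> no
  Mia (age=46, score=64) -> no
  Uma (age=38, score=91) -> no
  Nate (age=60, score=59) -> no
  Karen (age=51, score=83) -> YES
  Eve (age=40, score=57) -> no
  Wendy (age=45, score=85) -> YES
  Quinn (age=30, score=95) -> no


ANSWER: Olivia, Karen, Wendy


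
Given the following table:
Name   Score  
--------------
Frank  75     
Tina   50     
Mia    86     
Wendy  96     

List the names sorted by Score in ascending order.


Sorting by Score (ascending):
  Tina: 50
  Frank: 75
  Mia: 86
  Wendy: 96


ANSWER: Tina, Frank, Mia, Wendy


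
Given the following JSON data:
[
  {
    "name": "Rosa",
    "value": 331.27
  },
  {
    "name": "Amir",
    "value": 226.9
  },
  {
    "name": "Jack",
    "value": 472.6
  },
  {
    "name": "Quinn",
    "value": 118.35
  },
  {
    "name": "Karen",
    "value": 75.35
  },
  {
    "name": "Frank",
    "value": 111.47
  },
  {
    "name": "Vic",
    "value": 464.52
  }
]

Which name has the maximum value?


Comparing values:
  Rosa: 331.27
  Amir: 226.9
  Jack: 472.6
  Quinn: 118.35
  Karen: 75.35
  Frank: 111.47
  Vic: 464.52
Maximum: Jack (472.6)

ANSWER: Jack


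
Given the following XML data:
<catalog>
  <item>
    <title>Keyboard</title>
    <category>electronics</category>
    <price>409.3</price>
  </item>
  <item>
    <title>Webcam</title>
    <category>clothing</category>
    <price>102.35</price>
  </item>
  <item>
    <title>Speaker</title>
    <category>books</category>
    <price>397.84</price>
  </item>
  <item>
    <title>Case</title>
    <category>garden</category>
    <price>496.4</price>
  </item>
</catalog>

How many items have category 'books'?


Scanning <item> elements for <category>books</category>:
  Item 3: Speaker -> MATCH
Count: 1

ANSWER: 1


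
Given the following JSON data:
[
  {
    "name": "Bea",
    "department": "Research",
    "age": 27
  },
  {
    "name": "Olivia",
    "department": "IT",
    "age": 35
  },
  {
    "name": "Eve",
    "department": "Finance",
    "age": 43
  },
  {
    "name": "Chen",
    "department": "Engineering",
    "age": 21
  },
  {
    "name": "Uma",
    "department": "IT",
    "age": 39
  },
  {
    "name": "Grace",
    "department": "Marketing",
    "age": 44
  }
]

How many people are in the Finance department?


Scanning records for department = Finance
  Record 2: Eve
Count: 1

ANSWER: 1


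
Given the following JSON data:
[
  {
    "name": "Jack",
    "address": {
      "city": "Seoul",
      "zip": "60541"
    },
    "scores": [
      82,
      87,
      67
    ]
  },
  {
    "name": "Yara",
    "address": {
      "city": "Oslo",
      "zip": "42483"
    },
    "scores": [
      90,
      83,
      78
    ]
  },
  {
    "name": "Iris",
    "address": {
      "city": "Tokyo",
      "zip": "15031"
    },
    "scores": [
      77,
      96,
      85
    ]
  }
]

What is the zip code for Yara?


Path: records[1].address.zip
Value: 42483

ANSWER: 42483


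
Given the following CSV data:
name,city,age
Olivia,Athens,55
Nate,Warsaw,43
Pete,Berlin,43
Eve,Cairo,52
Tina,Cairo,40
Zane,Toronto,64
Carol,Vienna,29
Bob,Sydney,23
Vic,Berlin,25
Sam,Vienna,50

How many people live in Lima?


Scanning city column for 'Lima':
Total matches: 0

ANSWER: 0


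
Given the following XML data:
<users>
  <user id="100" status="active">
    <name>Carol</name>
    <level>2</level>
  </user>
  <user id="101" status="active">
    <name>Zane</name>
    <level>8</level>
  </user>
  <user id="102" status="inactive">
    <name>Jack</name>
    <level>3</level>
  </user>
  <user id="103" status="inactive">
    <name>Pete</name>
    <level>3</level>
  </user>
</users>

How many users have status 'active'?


Counting users with status='active':
  Carol (id=100) -> MATCH
  Zane (id=101) -> MATCH
Count: 2

ANSWER: 2


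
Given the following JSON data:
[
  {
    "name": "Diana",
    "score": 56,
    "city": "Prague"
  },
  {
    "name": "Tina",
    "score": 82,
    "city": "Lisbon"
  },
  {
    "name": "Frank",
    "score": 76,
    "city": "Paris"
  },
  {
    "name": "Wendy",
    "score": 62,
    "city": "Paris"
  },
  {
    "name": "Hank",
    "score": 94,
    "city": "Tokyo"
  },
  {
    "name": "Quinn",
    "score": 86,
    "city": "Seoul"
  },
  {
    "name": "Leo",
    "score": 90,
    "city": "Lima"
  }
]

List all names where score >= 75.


Filtering records where score >= 75:
  Diana (score=56) -> no
  Tina (score=82) -> YES
  Frank (score=76) -> YES
  Wendy (score=62) -> no
  Hank (score=94) -> YES
  Quinn (score=86) -> YES
  Leo (score=90) -> YES


ANSWER: Tina, Frank, Hank, Quinn, Leo


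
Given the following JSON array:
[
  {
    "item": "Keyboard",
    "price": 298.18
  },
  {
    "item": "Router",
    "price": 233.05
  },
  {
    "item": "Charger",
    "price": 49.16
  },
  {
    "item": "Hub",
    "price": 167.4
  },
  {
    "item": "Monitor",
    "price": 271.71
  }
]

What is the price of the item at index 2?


Array index 2 -> Charger
price = 49.16

ANSWER: 49.16


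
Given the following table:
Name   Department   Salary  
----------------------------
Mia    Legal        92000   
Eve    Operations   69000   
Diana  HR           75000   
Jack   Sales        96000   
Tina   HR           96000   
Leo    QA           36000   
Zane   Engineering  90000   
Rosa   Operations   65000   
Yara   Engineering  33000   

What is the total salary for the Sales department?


Sales department members:
  Jack: 96000
Total = 96000 = 96000

ANSWER: 96000


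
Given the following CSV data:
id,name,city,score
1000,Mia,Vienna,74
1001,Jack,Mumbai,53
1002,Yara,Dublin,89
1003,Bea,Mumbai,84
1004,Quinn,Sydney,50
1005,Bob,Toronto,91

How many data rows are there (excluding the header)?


Counting rows (excluding header):
Header: id,name,city,score
Data rows: 6

ANSWER: 6


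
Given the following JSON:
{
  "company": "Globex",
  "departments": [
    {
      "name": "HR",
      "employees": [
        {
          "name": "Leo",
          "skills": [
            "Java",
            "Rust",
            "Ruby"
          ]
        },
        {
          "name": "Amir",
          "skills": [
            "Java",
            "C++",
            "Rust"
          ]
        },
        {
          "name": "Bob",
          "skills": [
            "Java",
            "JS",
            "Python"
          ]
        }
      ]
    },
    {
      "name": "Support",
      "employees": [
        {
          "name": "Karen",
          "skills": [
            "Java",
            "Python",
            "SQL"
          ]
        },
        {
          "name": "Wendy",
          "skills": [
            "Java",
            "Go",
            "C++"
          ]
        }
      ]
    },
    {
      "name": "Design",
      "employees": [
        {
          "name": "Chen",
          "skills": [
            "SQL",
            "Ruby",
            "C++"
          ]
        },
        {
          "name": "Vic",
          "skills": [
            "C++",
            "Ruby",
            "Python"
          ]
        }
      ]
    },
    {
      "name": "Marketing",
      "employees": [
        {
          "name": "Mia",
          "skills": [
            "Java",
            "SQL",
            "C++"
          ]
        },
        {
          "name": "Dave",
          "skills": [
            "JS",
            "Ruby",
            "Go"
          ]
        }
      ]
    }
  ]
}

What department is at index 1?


Path: departments[1].name
Value: Support

ANSWER: Support


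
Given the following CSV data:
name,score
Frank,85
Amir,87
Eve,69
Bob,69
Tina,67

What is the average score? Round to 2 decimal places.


Scores: 85, 87, 69, 69, 67
Sum = 377
Count = 5
Average = 377 / 5 = 75.40

ANSWER: 75.40


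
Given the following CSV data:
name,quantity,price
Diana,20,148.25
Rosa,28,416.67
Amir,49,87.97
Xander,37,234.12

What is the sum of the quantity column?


Values in 'quantity' column:
  Row 1: 20
  Row 2: 28
  Row 3: 49
  Row 4: 37
Sum = 20 + 28 + 49 + 37 = 134

ANSWER: 134


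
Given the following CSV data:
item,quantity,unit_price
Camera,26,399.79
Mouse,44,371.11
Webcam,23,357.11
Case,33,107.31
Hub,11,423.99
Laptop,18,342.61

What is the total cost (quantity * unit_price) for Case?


Row: Case
quantity = 33
unit_price = 107.31
total = 33 * 107.31 = 3541.23

ANSWER: 3541.23


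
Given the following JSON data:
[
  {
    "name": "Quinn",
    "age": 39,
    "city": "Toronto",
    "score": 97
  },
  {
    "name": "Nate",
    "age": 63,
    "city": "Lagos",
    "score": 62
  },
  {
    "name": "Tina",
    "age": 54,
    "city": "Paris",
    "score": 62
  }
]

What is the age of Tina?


Looking up record where name = Tina
Record index: 2
Field 'age' = 54

ANSWER: 54


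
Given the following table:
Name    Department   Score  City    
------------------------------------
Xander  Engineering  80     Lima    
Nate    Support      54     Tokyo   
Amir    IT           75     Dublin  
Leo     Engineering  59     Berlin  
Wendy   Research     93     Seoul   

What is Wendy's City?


Row 5: Wendy
City = Seoul

ANSWER: Seoul


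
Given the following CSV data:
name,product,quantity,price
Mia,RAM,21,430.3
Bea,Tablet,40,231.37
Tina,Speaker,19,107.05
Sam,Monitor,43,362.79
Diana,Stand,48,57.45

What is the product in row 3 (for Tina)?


Row 3: Tina
Column 'product' = Speaker

ANSWER: Speaker


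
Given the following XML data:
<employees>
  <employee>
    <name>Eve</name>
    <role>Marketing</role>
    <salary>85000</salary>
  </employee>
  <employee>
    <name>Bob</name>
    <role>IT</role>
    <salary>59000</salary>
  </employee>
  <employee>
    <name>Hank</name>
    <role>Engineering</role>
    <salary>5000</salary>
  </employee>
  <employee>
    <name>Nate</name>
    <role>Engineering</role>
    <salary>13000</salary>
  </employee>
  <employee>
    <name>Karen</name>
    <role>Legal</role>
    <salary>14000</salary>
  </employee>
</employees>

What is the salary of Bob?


Searching for <employee> with <name>Bob</name>
Found at position 2
<salary>59000</salary>

ANSWER: 59000


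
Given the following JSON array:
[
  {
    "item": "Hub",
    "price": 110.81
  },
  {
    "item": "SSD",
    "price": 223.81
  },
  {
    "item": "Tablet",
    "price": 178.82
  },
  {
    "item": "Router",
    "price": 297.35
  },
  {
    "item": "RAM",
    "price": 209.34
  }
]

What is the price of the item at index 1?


Array index 1 -> SSD
price = 223.81

ANSWER: 223.81


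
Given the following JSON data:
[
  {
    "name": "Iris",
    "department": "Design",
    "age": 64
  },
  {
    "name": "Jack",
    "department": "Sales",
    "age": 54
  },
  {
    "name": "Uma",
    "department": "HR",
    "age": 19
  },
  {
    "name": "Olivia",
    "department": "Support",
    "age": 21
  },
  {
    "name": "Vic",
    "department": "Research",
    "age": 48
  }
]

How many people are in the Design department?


Scanning records for department = Design
  Record 0: Iris
Count: 1

ANSWER: 1


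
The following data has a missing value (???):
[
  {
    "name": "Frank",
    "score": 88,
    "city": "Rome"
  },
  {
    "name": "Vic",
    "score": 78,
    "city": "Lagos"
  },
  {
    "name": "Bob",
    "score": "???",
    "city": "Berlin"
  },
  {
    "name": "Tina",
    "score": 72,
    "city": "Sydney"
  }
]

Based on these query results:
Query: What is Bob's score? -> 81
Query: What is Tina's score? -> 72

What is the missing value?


The missing value is Bob's score
From query: Bob's score = 81

ANSWER: 81


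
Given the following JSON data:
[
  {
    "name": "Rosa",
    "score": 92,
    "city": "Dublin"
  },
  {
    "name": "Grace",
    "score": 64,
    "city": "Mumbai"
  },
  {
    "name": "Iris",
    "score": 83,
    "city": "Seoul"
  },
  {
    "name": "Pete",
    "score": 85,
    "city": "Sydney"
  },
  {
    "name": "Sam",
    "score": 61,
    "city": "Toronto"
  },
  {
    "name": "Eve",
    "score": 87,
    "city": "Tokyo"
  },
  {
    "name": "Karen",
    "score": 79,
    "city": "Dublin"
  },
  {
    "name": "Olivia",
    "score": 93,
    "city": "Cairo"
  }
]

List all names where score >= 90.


Filtering records where score >= 90:
  Rosa (score=92) -> YES
  Grace (score=64) -> no
  Iris (score=83) -> no
  Pete (score=85) -> no
  Sam (score=61) -> no
  Eve (score=87) -> no
  Karen (score=79) -> no
  Olivia (score=93) -> YES


ANSWER: Rosa, Olivia


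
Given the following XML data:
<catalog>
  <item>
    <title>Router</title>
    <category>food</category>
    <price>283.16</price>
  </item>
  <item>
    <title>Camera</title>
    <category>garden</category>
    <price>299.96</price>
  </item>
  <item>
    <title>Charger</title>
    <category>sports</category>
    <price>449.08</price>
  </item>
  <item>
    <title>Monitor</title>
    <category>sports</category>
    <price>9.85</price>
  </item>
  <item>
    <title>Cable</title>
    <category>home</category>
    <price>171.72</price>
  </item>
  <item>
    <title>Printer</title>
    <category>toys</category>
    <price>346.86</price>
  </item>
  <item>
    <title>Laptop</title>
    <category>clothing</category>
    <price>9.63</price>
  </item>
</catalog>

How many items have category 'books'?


Scanning <item> elements for <category>books</category>:
Count: 0

ANSWER: 0


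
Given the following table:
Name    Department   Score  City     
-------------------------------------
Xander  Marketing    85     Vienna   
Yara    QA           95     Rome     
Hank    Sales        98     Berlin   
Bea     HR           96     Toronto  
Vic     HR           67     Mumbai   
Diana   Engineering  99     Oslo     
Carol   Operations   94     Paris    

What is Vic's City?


Row 5: Vic
City = Mumbai

ANSWER: Mumbai


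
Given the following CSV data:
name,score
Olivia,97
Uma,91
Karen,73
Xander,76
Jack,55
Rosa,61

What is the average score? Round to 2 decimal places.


Scores: 97, 91, 73, 76, 55, 61
Sum = 453
Count = 6
Average = 453 / 6 = 75.50

ANSWER: 75.50


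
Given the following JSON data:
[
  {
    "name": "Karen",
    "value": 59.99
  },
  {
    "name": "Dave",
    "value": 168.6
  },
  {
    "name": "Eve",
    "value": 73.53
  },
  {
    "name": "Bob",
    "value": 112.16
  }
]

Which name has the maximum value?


Comparing values:
  Karen: 59.99
  Dave: 168.6
  Eve: 73.53
  Bob: 112.16
Maximum: Dave (168.6)

ANSWER: Dave


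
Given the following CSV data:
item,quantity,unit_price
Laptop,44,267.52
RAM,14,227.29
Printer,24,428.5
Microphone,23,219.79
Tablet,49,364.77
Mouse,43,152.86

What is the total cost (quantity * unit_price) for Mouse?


Row: Mouse
quantity = 43
unit_price = 152.86
total = 43 * 152.86 = 6572.98

ANSWER: 6572.98


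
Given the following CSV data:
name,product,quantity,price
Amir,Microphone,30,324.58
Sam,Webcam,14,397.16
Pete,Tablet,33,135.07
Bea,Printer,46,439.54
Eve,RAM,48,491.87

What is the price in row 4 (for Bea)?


Row 4: Bea
Column 'price' = 439.54

ANSWER: 439.54


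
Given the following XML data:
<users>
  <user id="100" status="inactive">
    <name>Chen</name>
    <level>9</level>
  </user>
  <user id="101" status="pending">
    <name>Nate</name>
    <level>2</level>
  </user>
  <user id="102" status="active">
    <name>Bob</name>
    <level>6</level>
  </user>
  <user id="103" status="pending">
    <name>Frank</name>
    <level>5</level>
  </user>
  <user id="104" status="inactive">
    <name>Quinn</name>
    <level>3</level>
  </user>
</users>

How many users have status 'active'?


Counting users with status='active':
  Bob (id=102) -> MATCH
Count: 1

ANSWER: 1


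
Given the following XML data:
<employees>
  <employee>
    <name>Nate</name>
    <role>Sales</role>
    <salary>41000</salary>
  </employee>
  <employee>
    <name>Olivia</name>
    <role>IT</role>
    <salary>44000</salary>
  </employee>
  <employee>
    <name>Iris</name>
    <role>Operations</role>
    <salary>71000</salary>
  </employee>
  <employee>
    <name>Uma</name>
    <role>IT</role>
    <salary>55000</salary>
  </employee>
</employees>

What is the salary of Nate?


Searching for <employee> with <name>Nate</name>
Found at position 1
<salary>41000</salary>

ANSWER: 41000


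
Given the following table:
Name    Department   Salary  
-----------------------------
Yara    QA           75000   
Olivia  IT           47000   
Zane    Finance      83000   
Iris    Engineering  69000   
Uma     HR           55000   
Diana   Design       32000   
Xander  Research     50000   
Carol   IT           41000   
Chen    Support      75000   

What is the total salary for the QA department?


QA department members:
  Yara: 75000
Total = 75000 = 75000

ANSWER: 75000


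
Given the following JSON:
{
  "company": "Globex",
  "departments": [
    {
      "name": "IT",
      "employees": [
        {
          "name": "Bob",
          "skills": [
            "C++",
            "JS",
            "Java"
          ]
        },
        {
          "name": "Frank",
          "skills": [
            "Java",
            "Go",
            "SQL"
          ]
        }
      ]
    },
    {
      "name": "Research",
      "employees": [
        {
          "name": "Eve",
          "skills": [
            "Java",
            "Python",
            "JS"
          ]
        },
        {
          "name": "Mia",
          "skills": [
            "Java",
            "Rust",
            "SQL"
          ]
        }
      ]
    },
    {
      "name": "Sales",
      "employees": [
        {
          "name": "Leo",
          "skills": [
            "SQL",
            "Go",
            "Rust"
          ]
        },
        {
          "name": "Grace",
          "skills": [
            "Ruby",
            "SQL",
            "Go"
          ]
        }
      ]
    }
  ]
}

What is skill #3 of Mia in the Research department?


Path: departments[1].employees[1].skills[2]
Value: SQL

ANSWER: SQL


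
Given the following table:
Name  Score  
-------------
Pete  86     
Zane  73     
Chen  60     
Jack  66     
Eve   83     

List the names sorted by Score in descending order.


Sorting by Score (descending):
  Pete: 86
  Eve: 83
  Zane: 73
  Jack: 66
  Chen: 60


ANSWER: Pete, Eve, Zane, Jack, Chen


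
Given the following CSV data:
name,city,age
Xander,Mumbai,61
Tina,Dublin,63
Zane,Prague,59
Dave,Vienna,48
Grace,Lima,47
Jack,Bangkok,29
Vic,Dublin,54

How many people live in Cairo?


Scanning city column for 'Cairo':
Total matches: 0

ANSWER: 0


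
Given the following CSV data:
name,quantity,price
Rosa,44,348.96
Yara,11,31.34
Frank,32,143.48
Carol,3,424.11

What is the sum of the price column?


Values in 'price' column:
  Row 1: 348.96
  Row 2: 31.34
  Row 3: 143.48
  Row 4: 424.11
Sum = 348.96 + 31.34 + 143.48 + 424.11 = 947.89

ANSWER: 947.89


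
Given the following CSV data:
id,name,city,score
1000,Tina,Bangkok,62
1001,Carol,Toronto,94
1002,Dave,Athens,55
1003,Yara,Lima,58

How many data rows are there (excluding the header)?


Counting rows (excluding header):
Header: id,name,city,score
Data rows: 4

ANSWER: 4


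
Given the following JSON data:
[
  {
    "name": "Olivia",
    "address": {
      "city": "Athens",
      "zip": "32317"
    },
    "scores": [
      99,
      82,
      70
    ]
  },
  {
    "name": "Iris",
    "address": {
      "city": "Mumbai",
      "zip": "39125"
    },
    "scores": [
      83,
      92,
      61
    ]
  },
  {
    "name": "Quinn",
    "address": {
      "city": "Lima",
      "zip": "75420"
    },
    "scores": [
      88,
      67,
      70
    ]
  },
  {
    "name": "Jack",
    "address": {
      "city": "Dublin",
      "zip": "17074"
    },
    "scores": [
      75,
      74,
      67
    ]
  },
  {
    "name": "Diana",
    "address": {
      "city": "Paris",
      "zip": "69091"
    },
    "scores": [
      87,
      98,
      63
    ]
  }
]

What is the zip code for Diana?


Path: records[4].address.zip
Value: 69091

ANSWER: 69091


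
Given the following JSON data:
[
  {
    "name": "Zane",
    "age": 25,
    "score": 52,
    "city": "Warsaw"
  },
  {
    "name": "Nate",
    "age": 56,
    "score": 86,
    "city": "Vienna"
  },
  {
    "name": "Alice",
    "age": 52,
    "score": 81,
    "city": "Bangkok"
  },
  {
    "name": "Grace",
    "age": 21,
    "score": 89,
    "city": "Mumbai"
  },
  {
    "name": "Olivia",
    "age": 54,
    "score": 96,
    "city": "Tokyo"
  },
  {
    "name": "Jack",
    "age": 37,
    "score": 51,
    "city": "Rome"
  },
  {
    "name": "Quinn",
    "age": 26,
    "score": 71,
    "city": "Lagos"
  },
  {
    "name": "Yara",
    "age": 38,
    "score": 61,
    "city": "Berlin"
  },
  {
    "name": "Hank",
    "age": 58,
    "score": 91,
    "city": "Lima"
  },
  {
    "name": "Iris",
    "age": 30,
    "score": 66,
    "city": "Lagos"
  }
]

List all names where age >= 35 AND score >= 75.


Checking both conditions:
  Zane (age=25, score=52) -> no
  Nate (age=56, score=86) -> YES
  Alice (age=52, score=81) -> YES
  Grace (age=21, score=89) -> no
  Olivia (age=54, score=96) -> YES
  Jack (age=37, score=51) -> no
  Quinn (age=26, score=71) -> no
  Yara (age=38, score=61) -> no
  Hank (age=58, score=91) -> YES
  Iris (age=30, score=66) -> no


ANSWER: Nate, Alice, Olivia, Hank


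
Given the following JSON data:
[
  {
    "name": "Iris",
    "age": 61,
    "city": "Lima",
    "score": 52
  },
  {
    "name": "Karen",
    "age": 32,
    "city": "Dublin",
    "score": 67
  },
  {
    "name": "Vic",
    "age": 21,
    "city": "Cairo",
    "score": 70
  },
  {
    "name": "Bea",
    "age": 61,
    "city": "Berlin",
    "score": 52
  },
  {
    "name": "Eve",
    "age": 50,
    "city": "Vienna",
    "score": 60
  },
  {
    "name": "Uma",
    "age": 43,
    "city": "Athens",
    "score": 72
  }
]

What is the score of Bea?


Looking up record where name = Bea
Record index: 3
Field 'score' = 52

ANSWER: 52


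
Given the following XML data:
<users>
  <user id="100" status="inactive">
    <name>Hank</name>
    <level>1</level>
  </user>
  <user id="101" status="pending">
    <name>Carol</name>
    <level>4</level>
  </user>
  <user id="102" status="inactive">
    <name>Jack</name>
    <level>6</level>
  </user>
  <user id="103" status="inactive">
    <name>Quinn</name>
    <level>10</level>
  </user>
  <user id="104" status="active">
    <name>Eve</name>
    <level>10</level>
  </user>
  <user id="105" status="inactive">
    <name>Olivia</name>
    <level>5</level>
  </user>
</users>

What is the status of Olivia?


Finding user with name = Olivia
user id="105" status="inactive"

ANSWER: inactive


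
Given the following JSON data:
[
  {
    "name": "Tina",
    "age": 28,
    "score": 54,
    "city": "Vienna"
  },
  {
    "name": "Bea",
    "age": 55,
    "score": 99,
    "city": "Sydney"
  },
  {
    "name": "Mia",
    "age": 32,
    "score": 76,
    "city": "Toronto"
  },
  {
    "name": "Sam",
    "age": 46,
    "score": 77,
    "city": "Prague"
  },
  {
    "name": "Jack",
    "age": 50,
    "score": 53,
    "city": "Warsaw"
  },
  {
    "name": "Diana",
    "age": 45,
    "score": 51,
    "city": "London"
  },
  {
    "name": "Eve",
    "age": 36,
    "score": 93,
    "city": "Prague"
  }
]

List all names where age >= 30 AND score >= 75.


Checking both conditions:
  Tina (age=28, score=54) -> no
  Bea (age=55, score=99) -> YES
  Mia (age=32, score=76) -> YES
  Sam (age=46, score=77) -> YES
  Jack (age=50, score=53) -> no
  Diana (age=45, score=51) -> no
  Eve (age=36, score=93) -> YES


ANSWER: Bea, Mia, Sam, Eve


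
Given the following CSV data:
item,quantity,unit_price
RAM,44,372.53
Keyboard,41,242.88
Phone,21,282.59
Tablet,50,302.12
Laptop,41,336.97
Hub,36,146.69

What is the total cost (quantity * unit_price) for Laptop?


Row: Laptop
quantity = 41
unit_price = 336.97
total = 41 * 336.97 = 13815.77

ANSWER: 13815.77


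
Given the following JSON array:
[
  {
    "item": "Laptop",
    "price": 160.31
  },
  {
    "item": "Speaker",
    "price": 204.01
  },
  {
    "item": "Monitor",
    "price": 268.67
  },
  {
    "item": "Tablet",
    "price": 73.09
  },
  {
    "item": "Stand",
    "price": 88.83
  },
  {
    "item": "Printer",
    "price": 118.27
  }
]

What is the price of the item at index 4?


Array index 4 -> Stand
price = 88.83

ANSWER: 88.83


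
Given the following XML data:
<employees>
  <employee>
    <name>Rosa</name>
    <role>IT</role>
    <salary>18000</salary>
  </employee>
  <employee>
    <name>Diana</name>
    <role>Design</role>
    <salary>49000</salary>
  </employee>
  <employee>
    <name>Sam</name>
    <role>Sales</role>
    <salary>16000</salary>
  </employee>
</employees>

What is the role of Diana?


Searching for <employee> with <name>Diana</name>
Found at position 2
<role>Design</role>

ANSWER: Design


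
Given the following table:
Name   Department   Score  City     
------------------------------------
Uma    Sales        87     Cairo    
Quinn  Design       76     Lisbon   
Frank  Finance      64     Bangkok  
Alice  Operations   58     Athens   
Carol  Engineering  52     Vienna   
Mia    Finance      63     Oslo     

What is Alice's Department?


Row 4: Alice
Department = Operations

ANSWER: Operations


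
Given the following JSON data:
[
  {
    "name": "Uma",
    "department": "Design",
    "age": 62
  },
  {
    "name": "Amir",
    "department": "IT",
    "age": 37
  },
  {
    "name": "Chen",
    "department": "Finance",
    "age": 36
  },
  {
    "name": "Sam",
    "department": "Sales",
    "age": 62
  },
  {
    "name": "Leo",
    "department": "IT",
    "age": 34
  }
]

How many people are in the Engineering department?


Scanning records for department = Engineering
  No matches found
Count: 0

ANSWER: 0


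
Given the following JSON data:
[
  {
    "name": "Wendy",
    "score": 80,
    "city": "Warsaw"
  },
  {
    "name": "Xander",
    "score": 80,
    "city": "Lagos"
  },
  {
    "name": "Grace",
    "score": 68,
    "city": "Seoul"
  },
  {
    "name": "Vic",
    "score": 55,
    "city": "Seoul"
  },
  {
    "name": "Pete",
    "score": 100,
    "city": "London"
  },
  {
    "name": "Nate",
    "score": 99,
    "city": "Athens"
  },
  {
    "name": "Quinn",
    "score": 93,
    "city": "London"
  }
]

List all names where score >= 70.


Filtering records where score >= 70:
  Wendy (score=80) -> YES
  Xander (score=80) -> YES
  Grace (score=68) -> no
  Vic (score=55) -> no
  Pete (score=100) -> YES
  Nate (score=99) -> YES
  Quinn (score=93) -> YES


ANSWER: Wendy, Xander, Pete, Nate, Quinn


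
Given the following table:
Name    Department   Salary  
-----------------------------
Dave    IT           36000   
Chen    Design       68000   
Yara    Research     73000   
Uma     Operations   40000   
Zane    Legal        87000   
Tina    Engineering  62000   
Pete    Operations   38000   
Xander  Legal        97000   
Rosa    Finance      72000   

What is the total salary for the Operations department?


Operations department members:
  Uma: 40000
  Pete: 38000
Total = 40000 + 38000 = 78000

ANSWER: 78000


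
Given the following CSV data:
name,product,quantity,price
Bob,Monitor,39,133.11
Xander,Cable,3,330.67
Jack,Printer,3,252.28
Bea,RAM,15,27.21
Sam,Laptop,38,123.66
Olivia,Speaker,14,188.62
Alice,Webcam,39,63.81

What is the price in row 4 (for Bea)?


Row 4: Bea
Column 'price' = 27.21

ANSWER: 27.21


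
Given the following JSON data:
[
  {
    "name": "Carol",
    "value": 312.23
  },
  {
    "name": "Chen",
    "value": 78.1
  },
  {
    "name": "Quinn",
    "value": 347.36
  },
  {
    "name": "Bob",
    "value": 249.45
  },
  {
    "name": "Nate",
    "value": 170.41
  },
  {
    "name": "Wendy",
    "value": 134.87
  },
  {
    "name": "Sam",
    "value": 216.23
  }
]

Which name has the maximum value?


Comparing values:
  Carol: 312.23
  Chen: 78.1
  Quinn: 347.36
  Bob: 249.45
  Nate: 170.41
  Wendy: 134.87
  Sam: 216.23
Maximum: Quinn (347.36)

ANSWER: Quinn


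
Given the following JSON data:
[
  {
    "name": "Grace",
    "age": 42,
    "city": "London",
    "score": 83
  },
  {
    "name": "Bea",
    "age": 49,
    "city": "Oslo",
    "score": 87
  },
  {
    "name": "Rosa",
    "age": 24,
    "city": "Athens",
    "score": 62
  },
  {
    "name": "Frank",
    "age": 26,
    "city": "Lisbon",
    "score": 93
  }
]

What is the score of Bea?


Looking up record where name = Bea
Record index: 1
Field 'score' = 87

ANSWER: 87


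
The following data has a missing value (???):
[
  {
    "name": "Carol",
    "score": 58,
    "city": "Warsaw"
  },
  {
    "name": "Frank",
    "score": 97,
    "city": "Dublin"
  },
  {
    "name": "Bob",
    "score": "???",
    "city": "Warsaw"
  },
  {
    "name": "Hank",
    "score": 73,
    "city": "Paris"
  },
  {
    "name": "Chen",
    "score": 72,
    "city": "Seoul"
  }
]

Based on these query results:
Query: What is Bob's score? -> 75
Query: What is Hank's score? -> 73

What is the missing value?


The missing value is Bob's score
From query: Bob's score = 75

ANSWER: 75


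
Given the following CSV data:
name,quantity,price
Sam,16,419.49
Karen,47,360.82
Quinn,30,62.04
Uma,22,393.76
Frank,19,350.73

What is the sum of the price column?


Values in 'price' column:
  Row 1: 419.49
  Row 2: 360.82
  Row 3: 62.04
  Row 4: 393.76
  Row 5: 350.73
Sum = 419.49 + 360.82 + 62.04 + 393.76 + 350.73 = 1586.84

ANSWER: 1586.84


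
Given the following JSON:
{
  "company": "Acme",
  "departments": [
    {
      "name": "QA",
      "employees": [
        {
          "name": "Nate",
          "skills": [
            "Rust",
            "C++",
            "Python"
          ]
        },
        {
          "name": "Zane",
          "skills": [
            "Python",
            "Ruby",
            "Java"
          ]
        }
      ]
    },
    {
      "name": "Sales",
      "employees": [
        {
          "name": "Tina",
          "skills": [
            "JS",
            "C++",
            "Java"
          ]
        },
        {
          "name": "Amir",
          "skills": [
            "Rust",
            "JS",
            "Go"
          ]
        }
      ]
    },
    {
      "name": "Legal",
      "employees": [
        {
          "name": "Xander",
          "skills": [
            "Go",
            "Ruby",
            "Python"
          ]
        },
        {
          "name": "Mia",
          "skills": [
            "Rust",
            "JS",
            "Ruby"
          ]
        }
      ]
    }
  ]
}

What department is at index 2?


Path: departments[2].name
Value: Legal

ANSWER: Legal


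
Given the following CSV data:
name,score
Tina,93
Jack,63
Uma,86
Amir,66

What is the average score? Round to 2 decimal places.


Scores: 93, 63, 86, 66
Sum = 308
Count = 4
Average = 308 / 4 = 77.00

ANSWER: 77.00


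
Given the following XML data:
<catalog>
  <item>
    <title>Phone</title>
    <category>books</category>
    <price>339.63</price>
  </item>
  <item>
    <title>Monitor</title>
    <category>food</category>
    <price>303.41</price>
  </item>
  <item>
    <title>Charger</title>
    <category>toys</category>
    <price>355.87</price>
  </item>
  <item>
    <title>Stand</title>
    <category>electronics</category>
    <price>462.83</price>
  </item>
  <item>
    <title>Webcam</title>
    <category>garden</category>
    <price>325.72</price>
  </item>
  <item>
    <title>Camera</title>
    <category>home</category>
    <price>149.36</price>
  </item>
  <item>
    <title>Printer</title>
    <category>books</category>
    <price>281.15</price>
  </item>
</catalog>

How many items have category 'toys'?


Scanning <item> elements for <category>toys</category>:
  Item 3: Charger -> MATCH
Count: 1

ANSWER: 1


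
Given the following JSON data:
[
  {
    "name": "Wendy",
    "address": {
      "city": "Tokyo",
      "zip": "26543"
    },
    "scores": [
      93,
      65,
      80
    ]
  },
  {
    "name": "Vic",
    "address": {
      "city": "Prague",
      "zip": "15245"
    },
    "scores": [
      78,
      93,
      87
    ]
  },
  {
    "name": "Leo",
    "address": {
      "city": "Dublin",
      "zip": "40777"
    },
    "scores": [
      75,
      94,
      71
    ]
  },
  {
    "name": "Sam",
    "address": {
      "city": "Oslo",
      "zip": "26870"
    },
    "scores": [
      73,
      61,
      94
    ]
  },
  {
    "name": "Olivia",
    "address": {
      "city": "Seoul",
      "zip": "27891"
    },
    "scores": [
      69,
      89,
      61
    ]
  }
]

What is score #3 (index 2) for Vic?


Path: records[1].scores[2]
Value: 87

ANSWER: 87


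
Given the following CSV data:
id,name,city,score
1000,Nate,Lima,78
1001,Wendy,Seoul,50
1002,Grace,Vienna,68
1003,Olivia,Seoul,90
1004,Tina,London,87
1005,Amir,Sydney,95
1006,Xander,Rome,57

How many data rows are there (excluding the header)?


Counting rows (excluding header):
Header: id,name,city,score
Data rows: 7

ANSWER: 7


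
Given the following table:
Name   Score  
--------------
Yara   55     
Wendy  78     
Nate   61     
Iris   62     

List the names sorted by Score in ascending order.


Sorting by Score (ascending):
  Yara: 55
  Nate: 61
  Iris: 62
  Wendy: 78


ANSWER: Yara, Nate, Iris, Wendy


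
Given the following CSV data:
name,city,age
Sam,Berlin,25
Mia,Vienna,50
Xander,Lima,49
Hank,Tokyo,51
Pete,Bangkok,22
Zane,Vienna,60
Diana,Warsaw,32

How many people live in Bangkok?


Scanning city column for 'Bangkok':
  Row 5: Pete -> MATCH
Total matches: 1

ANSWER: 1


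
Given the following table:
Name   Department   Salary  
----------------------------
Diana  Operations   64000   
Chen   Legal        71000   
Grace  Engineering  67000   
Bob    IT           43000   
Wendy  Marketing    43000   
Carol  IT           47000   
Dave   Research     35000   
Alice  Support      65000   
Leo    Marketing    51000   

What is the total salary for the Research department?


Research department members:
  Dave: 35000
Total = 35000 = 35000

ANSWER: 35000


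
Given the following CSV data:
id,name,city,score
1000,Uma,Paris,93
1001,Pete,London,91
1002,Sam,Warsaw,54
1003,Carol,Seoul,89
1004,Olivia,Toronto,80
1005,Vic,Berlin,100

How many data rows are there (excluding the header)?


Counting rows (excluding header):
Header: id,name,city,score
Data rows: 6

ANSWER: 6


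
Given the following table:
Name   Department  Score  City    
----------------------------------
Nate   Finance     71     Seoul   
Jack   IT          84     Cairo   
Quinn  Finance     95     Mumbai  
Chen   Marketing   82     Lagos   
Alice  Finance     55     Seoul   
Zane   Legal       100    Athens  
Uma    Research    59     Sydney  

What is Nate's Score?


Row 1: Nate
Score = 71

ANSWER: 71


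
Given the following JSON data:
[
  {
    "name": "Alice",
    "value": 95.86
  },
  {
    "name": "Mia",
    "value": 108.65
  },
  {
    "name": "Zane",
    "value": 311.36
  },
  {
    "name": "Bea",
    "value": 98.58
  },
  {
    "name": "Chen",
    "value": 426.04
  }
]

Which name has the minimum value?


Comparing values:
  Alice: 95.86
  Mia: 108.65
  Zane: 311.36
  Bea: 98.58
  Chen: 426.04
Minimum: Alice (95.86)

ANSWER: Alice


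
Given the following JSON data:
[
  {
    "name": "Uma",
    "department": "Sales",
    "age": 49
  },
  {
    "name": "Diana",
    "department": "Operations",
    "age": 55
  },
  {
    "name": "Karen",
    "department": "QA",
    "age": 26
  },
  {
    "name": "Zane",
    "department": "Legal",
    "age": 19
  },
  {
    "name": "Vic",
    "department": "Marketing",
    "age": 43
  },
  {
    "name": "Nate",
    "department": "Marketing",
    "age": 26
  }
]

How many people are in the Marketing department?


Scanning records for department = Marketing
  Record 4: Vic
  Record 5: Nate
Count: 2

ANSWER: 2


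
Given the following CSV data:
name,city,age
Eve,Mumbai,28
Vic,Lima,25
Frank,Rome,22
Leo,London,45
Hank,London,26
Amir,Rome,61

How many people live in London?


Scanning city column for 'London':
  Row 4: Leo -> MATCH
  Row 5: Hank -> MATCH
Total matches: 2

ANSWER: 2


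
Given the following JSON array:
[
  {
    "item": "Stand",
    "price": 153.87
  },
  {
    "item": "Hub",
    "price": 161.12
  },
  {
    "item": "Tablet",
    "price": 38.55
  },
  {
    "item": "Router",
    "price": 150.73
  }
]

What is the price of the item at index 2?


Array index 2 -> Tablet
price = 38.55

ANSWER: 38.55


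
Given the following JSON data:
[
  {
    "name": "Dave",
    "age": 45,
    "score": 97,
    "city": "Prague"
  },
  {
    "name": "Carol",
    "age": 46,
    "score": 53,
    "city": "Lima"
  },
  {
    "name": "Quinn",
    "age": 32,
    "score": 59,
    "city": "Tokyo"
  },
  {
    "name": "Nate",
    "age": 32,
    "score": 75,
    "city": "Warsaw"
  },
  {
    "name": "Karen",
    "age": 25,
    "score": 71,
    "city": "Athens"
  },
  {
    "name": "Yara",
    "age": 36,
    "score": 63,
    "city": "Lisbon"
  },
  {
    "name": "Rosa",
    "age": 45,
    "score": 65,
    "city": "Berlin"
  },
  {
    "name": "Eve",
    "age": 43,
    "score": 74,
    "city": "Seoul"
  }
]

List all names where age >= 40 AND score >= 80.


Checking both conditions:
  Dave (age=45, score=97) -> YES
  Carol (age=46, score=53) -> no
  Quinn (age=32, score=59) -> no
  Nate (age=32, score=75) -> no
  Karen (age=25, score=71) -> no
  Yara (age=36, score=63) -> no
  Rosa (age=45, score=65) -> no
  Eve (age=43, score=74) -> no


ANSWER: Dave
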